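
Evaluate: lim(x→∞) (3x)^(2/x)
This is an exponential indeterminate form.

For exponential indeterminate forms, take the natural log:
  Let L = lim(x→∞) (3x)^(2/x)
  Then ln(L) = lim(x→∞) [exponent × ln(base)]
  Evaluate using L'Hôpital or standard limits, then exponentiate.
  L = 1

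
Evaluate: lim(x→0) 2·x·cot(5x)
This is a 0·∞ indeterminate form.

Rewrite 0·∞ as a quotient (0/0 or ∞/∞ form), then apply L'Hôpital's rule:
  lim(x→0) 2·x·cot(5x) = 2/5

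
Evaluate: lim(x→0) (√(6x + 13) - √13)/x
This is a standard limit.

Factor or rationalize the expression:
  lim(x→0) (√(6x + 13) - √13)/x = 3·sqrt(13)/13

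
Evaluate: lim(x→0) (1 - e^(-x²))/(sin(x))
This is a 0/0 indeterminate form.

Apply L'Hôpital's rule: differentiate numerator and denominator separately.
  f(x) = 1 - e^(-x^2)   ⇒   f'(x) = 2·x·e^(-x^2)
  g(x) = sin(x)   ⇒   g'(x) = cos(x)
  lim(x→0) f'(x)/g'(x) = lim(x→0) (2·x·e^(-x^2))/(cos(x))
  = 0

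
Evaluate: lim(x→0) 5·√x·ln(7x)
This is a 0·∞ indeterminate form.

Rewrite 0·∞ as a quotient (0/0 or ∞/∞ form), then apply L'Hôpital's rule:
  lim(x→0) 5·√x·ln(7x) = 0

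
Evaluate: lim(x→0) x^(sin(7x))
This is an exponential indeterminate form.

For exponential indeterminate forms, take the natural log:
  Let L = lim(x→0) x^(sin(7x))
  Then ln(L) = lim(x→0) [exponent × ln(base)]
  Evaluate using L'Hôpital or standard limits, then exponentiate.
  L = 1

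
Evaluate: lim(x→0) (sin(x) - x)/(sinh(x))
This is a 0/0 indeterminate form.

Apply L'Hôpital's rule: differentiate numerator and denominator separately.
  f(x) = -x + sin(x)   ⇒   f'(x) = cos(x) - 1
  g(x) = sinh(x)   ⇒   g'(x) = cosh(x)
  lim(x→0) f'(x)/g'(x) = lim(x→0) (cos(x) - 1)/(cosh(x))
  = 0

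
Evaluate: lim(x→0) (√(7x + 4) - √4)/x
This is a standard limit.

Factor or rationalize the expression:
  lim(x→0) (√(7x + 4) - √4)/x = 7/4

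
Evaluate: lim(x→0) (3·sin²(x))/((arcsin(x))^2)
This is a 0/0 indeterminate form.

Apply L'Hôpital's rule: differentiate numerator and denominator separately.
  f(x) = 3·sin(x)^2   ⇒   f'(x) = 6·sin(x)·cos(x)
  g(x) = asin(x)^2   ⇒   g'(x) = 2·asin(x)/sqrt(1 - x^2)
  lim(x→0) f'(x)/g'(x) = lim(x→0) (6·sin(x)·cos(x))/(2·asin(x)/sqrt(1 - x^2))
  = 3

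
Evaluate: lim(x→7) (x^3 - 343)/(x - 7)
This is a standard limit.

Factor or rationalize the expression:
  lim(x→7) (x^3 - 343)/(x - 7) = 147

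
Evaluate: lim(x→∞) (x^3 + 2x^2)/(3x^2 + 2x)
This is an ∞/∞ indeterminate form.

Apply L'Hôpital's rule: differentiate numerator and denominator separately.
  f(x) = x^3 + 2·x^2   ⇒   f'(x) = 3·x^2 + 4·x
  g(x) = 3·x^2 + 2·x   ⇒   g'(x) = 6·x + 2
  lim(x→∞) f'(x)/g'(x) = lim(x→∞) (3·x^2 + 4·x)/(6·x + 2)
  = ∞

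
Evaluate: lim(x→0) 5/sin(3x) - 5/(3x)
This is an ∞-∞ indeterminate form.

Combine fractions or rationalize to convert ∞-∞ to 0/0 form:
  lim(x→0) 5/sin(3x) - 5/(3x) = 0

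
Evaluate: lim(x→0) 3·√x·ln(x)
This is a 0·∞ indeterminate form.

Rewrite 0·∞ as a quotient (0/0 or ∞/∞ form), then apply L'Hôpital's rule:
  lim(x→0) 3·√x·ln(x) = 0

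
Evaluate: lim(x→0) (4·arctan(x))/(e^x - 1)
This is a 0/0 indeterminate form.

Apply L'Hôpital's rule: differentiate numerator and denominator separately.
  f(x) = 4·atan(x)   ⇒   f'(x) = 4/(x^2 + 1)
  g(x) = e^(x) - 1   ⇒   g'(x) = e^(x)
  lim(x→0) f'(x)/g'(x) = lim(x→0) (4/(x^2 + 1))/(e^(x))
  = 4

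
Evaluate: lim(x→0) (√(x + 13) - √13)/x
This is a standard limit.

Factor or rationalize the expression:
  lim(x→0) (√(x + 13) - √13)/x = sqrt(13)/26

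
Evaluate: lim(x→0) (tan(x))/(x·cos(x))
This is a 0/0 indeterminate form.

Apply L'Hôpital's rule: differentiate numerator and denominator separately.
  f(x) = tan(x)   ⇒   f'(x) = tan(x)^2 + 1
  g(x) = x·cos(x)   ⇒   g'(x) = -x·sin(x) + cos(x)
  lim(x→0) f'(x)/g'(x) = lim(x→0) (tan(x)^2 + 1)/(-x·sin(x) + cos(x))
  = 1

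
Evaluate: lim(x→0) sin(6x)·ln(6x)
This is a 0·∞ indeterminate form.

Rewrite 0·∞ as a quotient (0/0 or ∞/∞ form), then apply L'Hôpital's rule:
  lim(x→0) sin(6x)·ln(6x) = 0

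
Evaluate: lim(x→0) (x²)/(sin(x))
This is a 0/0 indeterminate form.

Apply L'Hôpital's rule: differentiate numerator and denominator separately.
  f(x) = x^2   ⇒   f'(x) = 2·x
  g(x) = sin(x)   ⇒   g'(x) = cos(x)
  lim(x→0) f'(x)/g'(x) = lim(x→0) (2·x)/(cos(x))
  = 0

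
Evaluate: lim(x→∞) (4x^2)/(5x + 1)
This is an ∞/∞ indeterminate form.

Apply L'Hôpital's rule: differentiate numerator and denominator separately.
  f(x) = 4·x^2   ⇒   f'(x) = 8·x
  g(x) = 5·x + 1   ⇒   g'(x) = 5
  lim(x→∞) f'(x)/g'(x) = lim(x→∞) (8·x)/(5)
  = ∞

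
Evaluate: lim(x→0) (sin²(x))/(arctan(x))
This is a 0/0 indeterminate form.

Apply L'Hôpital's rule: differentiate numerator and denominator separately.
  f(x) = sin(x)^2   ⇒   f'(x) = 2·sin(x)·cos(x)
  g(x) = atan(x)   ⇒   g'(x) = 1/(x^2 + 1)
  lim(x→0) f'(x)/g'(x) = lim(x→0) (2·sin(x)·cos(x))/(1/(x^2 + 1))
  = 0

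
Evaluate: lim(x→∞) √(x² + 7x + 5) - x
This is an ∞-∞ indeterminate form.

Combine fractions or rationalize to convert ∞-∞ to 0/0 form:
  lim(x→∞) √(x² + 7x + 5) - x = 7/2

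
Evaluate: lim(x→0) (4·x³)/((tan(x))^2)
This is a 0/0 indeterminate form.

Apply L'Hôpital's rule: differentiate numerator and denominator separately.
  f(x) = 4·x^3   ⇒   f'(x) = 12·x^2
  g(x) = tan(x)^2   ⇒   g'(x) = (2·tan(x)^2 + 2)·tan(x)
  lim(x→0) f'(x)/g'(x) = lim(x→0) (12·x^2)/((2·tan(x)^2 + 2)·tan(x))
  = 0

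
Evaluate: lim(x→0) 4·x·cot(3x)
This is a 0·∞ indeterminate form.

Rewrite 0·∞ as a quotient (0/0 or ∞/∞ form), then apply L'Hôpital's rule:
  lim(x→0) 4·x·cot(3x) = 4/3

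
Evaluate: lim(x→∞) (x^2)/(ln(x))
This is an ∞/∞ indeterminate form.

Apply L'Hôpital's rule: differentiate numerator and denominator separately.
  f(x) = x^2   ⇒   f'(x) = 2·x
  g(x) = ln(x)   ⇒   g'(x) = 1/x
  lim(x→∞) f'(x)/g'(x) = lim(x→∞) (2·x)/(1/x)
  = ∞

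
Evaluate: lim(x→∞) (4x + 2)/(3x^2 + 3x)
This is an ∞/∞ indeterminate form.

Apply L'Hôpital's rule: differentiate numerator and denominator separately.
  f(x) = 4·x + 2   ⇒   f'(x) = 4
  g(x) = 3·x^2 + 3·x   ⇒   g'(x) = 6·x + 3
  lim(x→∞) f'(x)/g'(x) = lim(x→∞) (4)/(6·x + 3)
  = 0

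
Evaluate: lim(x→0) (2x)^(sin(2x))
This is an exponential indeterminate form.

For exponential indeterminate forms, take the natural log:
  Let L = lim(x→0) (2x)^(sin(2x))
  Then ln(L) = lim(x→0) [exponent × ln(base)]
  Evaluate using L'Hôpital or standard limits, then exponentiate.
  L = 1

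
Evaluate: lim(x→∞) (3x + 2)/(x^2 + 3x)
This is an ∞/∞ indeterminate form.

Apply L'Hôpital's rule: differentiate numerator and denominator separately.
  f(x) = 3·x + 2   ⇒   f'(x) = 3
  g(x) = x^2 + 3·x   ⇒   g'(x) = 2·x + 3
  lim(x→∞) f'(x)/g'(x) = lim(x→∞) (3)/(2·x + 3)
  = 0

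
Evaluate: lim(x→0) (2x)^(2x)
This is an exponential indeterminate form.

For exponential indeterminate forms, take the natural log:
  Let L = lim(x→0) (2x)^(2x)
  Then ln(L) = lim(x→0) [exponent × ln(base)]
  Evaluate using L'Hôpital or standard limits, then exponentiate.
  L = 1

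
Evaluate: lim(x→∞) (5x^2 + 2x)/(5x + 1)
This is an ∞/∞ indeterminate form.

Apply L'Hôpital's rule: differentiate numerator and denominator separately.
  f(x) = 5·x^2 + 2·x   ⇒   f'(x) = 10·x + 2
  g(x) = 5·x + 1   ⇒   g'(x) = 5
  lim(x→∞) f'(x)/g'(x) = lim(x→∞) (10·x + 2)/(5)
  = ∞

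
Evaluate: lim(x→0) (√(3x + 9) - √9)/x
This is a standard limit.

Factor or rationalize the expression:
  lim(x→0) (√(3x + 9) - √9)/x = 1/2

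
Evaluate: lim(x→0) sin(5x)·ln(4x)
This is a 0·∞ indeterminate form.

Rewrite 0·∞ as a quotient (0/0 or ∞/∞ form), then apply L'Hôpital's rule:
  lim(x→0) sin(5x)·ln(4x) = 0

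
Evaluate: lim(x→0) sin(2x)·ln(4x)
This is a 0·∞ indeterminate form.

Rewrite 0·∞ as a quotient (0/0 or ∞/∞ form), then apply L'Hôpital's rule:
  lim(x→0) sin(2x)·ln(4x) = 0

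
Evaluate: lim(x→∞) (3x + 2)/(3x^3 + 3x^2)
This is an ∞/∞ indeterminate form.

Apply L'Hôpital's rule: differentiate numerator and denominator separately.
  f(x) = 3·x + 2   ⇒   f'(x) = 3
  g(x) = 3·x^3 + 3·x^2   ⇒   g'(x) = 9·x^2 + 6·x
  lim(x→∞) f'(x)/g'(x) = lim(x→∞) (3)/(9·x^2 + 6·x)
  = 0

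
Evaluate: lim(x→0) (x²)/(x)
This is a 0/0 indeterminate form.

Apply L'Hôpital's rule: differentiate numerator and denominator separately.
  f(x) = x^2   ⇒   f'(x) = 2·x
  g(x) = x   ⇒   g'(x) = 1
  lim(x→0) f'(x)/g'(x) = lim(x→0) (2·x)/(1)
  = 0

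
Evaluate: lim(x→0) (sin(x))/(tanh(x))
This is a 0/0 indeterminate form.

Apply L'Hôpital's rule: differentiate numerator and denominator separately.
  f(x) = sin(x)   ⇒   f'(x) = cos(x)
  g(x) = tanh(x)   ⇒   g'(x) = 1 - tanh(x)^2
  lim(x→0) f'(x)/g'(x) = lim(x→0) (cos(x))/(1 - tanh(x)^2)
  = 1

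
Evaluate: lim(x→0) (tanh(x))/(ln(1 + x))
This is a 0/0 indeterminate form.

Apply L'Hôpital's rule: differentiate numerator and denominator separately.
  f(x) = tanh(x)   ⇒   f'(x) = 1 - tanh(x)^2
  g(x) = ln(x + 1)   ⇒   g'(x) = 1/(x + 1)
  lim(x→0) f'(x)/g'(x) = lim(x→0) (1 - tanh(x)^2)/(1/(x + 1))
  = 1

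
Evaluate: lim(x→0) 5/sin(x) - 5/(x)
This is an ∞-∞ indeterminate form.

Combine fractions or rationalize to convert ∞-∞ to 0/0 form:
  lim(x→0) 5/sin(x) - 5/(x) = 0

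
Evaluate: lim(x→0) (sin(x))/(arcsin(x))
This is a 0/0 indeterminate form.

Apply L'Hôpital's rule: differentiate numerator and denominator separately.
  f(x) = sin(x)   ⇒   f'(x) = cos(x)
  g(x) = asin(x)   ⇒   g'(x) = 1/sqrt(1 - x^2)
  lim(x→0) f'(x)/g'(x) = lim(x→0) (cos(x))/(1/sqrt(1 - x^2))
  = 1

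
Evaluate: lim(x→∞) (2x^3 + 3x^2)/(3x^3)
This is an ∞/∞ indeterminate form.

Apply L'Hôpital's rule: differentiate numerator and denominator separately.
  f(x) = 2·x^3 + 3·x^2   ⇒   f'(x) = 6·x^2 + 6·x
  g(x) = 3·x^3   ⇒   g'(x) = 9·x^2
  lim(x→∞) f'(x)/g'(x) = lim(x→∞) (6·x^2 + 6·x)/(9·x^2)
  = 2/3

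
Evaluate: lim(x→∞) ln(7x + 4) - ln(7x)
This is an ∞-∞ indeterminate form.

Combine fractions or rationalize to convert ∞-∞ to 0/0 form:
  lim(x→∞) ln(7x + 4) - ln(7x) = 0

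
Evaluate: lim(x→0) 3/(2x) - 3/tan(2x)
This is an ∞-∞ indeterminate form.

Combine fractions or rationalize to convert ∞-∞ to 0/0 form:
  lim(x→0) 3/(2x) - 3/tan(2x) = 0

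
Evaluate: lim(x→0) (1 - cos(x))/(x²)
This is a 0/0 indeterminate form.

Apply L'Hôpital's rule: differentiate numerator and denominator separately.
  f(x) = 1 - cos(x)   ⇒   f'(x) = sin(x)
  g(x) = x^2   ⇒   g'(x) = 2·x
  lim(x→0) f'(x)/g'(x) = lim(x→0) (sin(x))/(2·x)
  = 1/2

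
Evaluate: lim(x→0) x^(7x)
This is an exponential indeterminate form.

For exponential indeterminate forms, take the natural log:
  Let L = lim(x→0) x^(7x)
  Then ln(L) = lim(x→0) [exponent × ln(base)]
  Evaluate using L'Hôpital or standard limits, then exponentiate.
  L = 1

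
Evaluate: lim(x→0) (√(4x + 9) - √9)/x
This is a standard limit.

Factor or rationalize the expression:
  lim(x→0) (√(4x + 9) - √9)/x = 2/3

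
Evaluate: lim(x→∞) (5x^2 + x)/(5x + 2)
This is an ∞/∞ indeterminate form.

Apply L'Hôpital's rule: differentiate numerator and denominator separately.
  f(x) = 5·x^2 + x   ⇒   f'(x) = 10·x + 1
  g(x) = 5·x + 2   ⇒   g'(x) = 5
  lim(x→∞) f'(x)/g'(x) = lim(x→∞) (10·x + 1)/(5)
  = ∞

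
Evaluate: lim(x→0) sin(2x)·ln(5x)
This is a 0·∞ indeterminate form.

Rewrite 0·∞ as a quotient (0/0 or ∞/∞ form), then apply L'Hôpital's rule:
  lim(x→0) sin(2x)·ln(5x) = 0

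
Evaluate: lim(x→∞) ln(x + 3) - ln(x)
This is an ∞-∞ indeterminate form.

Combine fractions or rationalize to convert ∞-∞ to 0/0 form:
  lim(x→∞) ln(x + 3) - ln(x) = 0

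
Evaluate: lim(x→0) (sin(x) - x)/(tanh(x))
This is a 0/0 indeterminate form.

Apply L'Hôpital's rule: differentiate numerator and denominator separately.
  f(x) = -x + sin(x)   ⇒   f'(x) = cos(x) - 1
  g(x) = tanh(x)   ⇒   g'(x) = 1 - tanh(x)^2
  lim(x→0) f'(x)/g'(x) = lim(x→0) (cos(x) - 1)/(1 - tanh(x)^2)
  = 0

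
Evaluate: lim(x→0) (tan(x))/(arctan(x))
This is a 0/0 indeterminate form.

Apply L'Hôpital's rule: differentiate numerator and denominator separately.
  f(x) = tan(x)   ⇒   f'(x) = tan(x)^2 + 1
  g(x) = atan(x)   ⇒   g'(x) = 1/(x^2 + 1)
  lim(x→0) f'(x)/g'(x) = lim(x→0) (tan(x)^2 + 1)/(1/(x^2 + 1))
  = 1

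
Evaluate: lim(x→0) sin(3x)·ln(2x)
This is a 0·∞ indeterminate form.

Rewrite 0·∞ as a quotient (0/0 or ∞/∞ form), then apply L'Hôpital's rule:
  lim(x→0) sin(3x)·ln(2x) = 0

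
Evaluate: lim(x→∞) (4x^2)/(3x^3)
This is an ∞/∞ indeterminate form.

Apply L'Hôpital's rule: differentiate numerator and denominator separately.
  f(x) = 4·x^2   ⇒   f'(x) = 8·x
  g(x) = 3·x^3   ⇒   g'(x) = 9·x^2
  lim(x→∞) f'(x)/g'(x) = lim(x→∞) (8·x)/(9·x^2)
  = 0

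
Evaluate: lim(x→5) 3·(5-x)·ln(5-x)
This is a 0·∞ indeterminate form.

Rewrite 0·∞ as a quotient (0/0 or ∞/∞ form), then apply L'Hôpital's rule:
  lim(x→5) 3·(5-x)·ln(5-x) = 0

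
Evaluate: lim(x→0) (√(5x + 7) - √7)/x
This is a standard limit.

Factor or rationalize the expression:
  lim(x→0) (√(5x + 7) - √7)/x = 5·sqrt(7)/14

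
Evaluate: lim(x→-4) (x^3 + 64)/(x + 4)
This is a standard limit.

Factor or rationalize the expression:
  lim(x→-4) (x^3 + 64)/(x + 4) = 48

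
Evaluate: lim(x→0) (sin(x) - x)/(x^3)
This is a 0/0 indeterminate form.

Apply L'Hôpital's rule: differentiate numerator and denominator separately.
  f(x) = -x + sin(x)   ⇒   f'(x) = cos(x) - 1
  g(x) = x^3   ⇒   g'(x) = 3·x^2
  lim(x→0) f'(x)/g'(x) = lim(x→0) (cos(x) - 1)/(3·x^2)
  = -1/6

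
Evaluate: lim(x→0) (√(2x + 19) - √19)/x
This is a standard limit.

Factor or rationalize the expression:
  lim(x→0) (√(2x + 19) - √19)/x = sqrt(19)/19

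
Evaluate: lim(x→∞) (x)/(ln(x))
This is an ∞/∞ indeterminate form.

Apply L'Hôpital's rule: differentiate numerator and denominator separately.
  f(x) = x   ⇒   f'(x) = 1
  g(x) = ln(x)   ⇒   g'(x) = 1/x
  lim(x→∞) f'(x)/g'(x) = lim(x→∞) (1)/(1/x)
  = ∞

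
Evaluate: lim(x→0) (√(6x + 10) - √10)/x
This is a standard limit.

Factor or rationalize the expression:
  lim(x→0) (√(6x + 10) - √10)/x = 3·sqrt(10)/10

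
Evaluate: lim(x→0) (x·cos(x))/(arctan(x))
This is a 0/0 indeterminate form.

Apply L'Hôpital's rule: differentiate numerator and denominator separately.
  f(x) = x·cos(x)   ⇒   f'(x) = -x·sin(x) + cos(x)
  g(x) = atan(x)   ⇒   g'(x) = 1/(x^2 + 1)
  lim(x→0) f'(x)/g'(x) = lim(x→0) (-x·sin(x) + cos(x))/(1/(x^2 + 1))
  = 1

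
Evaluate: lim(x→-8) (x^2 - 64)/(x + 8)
This is a standard limit.

Factor or rationalize the expression:
  lim(x→-8) (x^2 - 64)/(x + 8) = -16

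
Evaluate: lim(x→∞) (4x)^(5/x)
This is an exponential indeterminate form.

For exponential indeterminate forms, take the natural log:
  Let L = lim(x→∞) (4x)^(5/x)
  Then ln(L) = lim(x→∞) [exponent × ln(base)]
  Evaluate using L'Hôpital or standard limits, then exponentiate.
  L = 1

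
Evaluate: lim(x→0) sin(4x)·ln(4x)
This is a 0·∞ indeterminate form.

Rewrite 0·∞ as a quotient (0/0 or ∞/∞ form), then apply L'Hôpital's rule:
  lim(x→0) sin(4x)·ln(4x) = 0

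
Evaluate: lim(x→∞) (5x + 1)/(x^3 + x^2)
This is an ∞/∞ indeterminate form.

Apply L'Hôpital's rule: differentiate numerator and denominator separately.
  f(x) = 5·x + 1   ⇒   f'(x) = 5
  g(x) = x^3 + x^2   ⇒   g'(x) = 3·x^2 + 2·x
  lim(x→∞) f'(x)/g'(x) = lim(x→∞) (5)/(3·x^2 + 2·x)
  = 0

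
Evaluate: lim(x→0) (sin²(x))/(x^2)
This is a 0/0 indeterminate form.

Apply L'Hôpital's rule: differentiate numerator and denominator separately.
  f(x) = sin(x)^2   ⇒   f'(x) = 2·sin(x)·cos(x)
  g(x) = x^2   ⇒   g'(x) = 2·x
  lim(x→0) f'(x)/g'(x) = lim(x→0) (2·sin(x)·cos(x))/(2·x)
  = 1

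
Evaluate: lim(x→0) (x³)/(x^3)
This is a 0/0 indeterminate form.

Apply L'Hôpital's rule: differentiate numerator and denominator separately.
  f(x) = x^3   ⇒   f'(x) = 3·x^2
  g(x) = x^3   ⇒   g'(x) = 3·x^2
  lim(x→0) f'(x)/g'(x) = lim(x→0) (3·x^2)/(3·x^2)
  = 1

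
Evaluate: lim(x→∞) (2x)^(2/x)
This is an exponential indeterminate form.

For exponential indeterminate forms, take the natural log:
  Let L = lim(x→∞) (2x)^(2/x)
  Then ln(L) = lim(x→∞) [exponent × ln(base)]
  Evaluate using L'Hôpital or standard limits, then exponentiate.
  L = 1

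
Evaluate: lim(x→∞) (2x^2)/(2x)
This is an ∞/∞ indeterminate form.

Apply L'Hôpital's rule: differentiate numerator and denominator separately.
  f(x) = 2·x^2   ⇒   f'(x) = 4·x
  g(x) = 2·x   ⇒   g'(x) = 2
  lim(x→∞) f'(x)/g'(x) = lim(x→∞) (4·x)/(2)
  = ∞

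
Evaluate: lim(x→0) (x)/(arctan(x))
This is a 0/0 indeterminate form.

Apply L'Hôpital's rule: differentiate numerator and denominator separately.
  f(x) = x   ⇒   f'(x) = 1
  g(x) = atan(x)   ⇒   g'(x) = 1/(x^2 + 1)
  lim(x→0) f'(x)/g'(x) = lim(x→0) (1)/(1/(x^2 + 1))
  = 1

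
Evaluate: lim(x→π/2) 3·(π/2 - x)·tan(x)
This is a 0·∞ indeterminate form.

Rewrite 0·∞ as a quotient (0/0 or ∞/∞ form), then apply L'Hôpital's rule:
  lim(x→π/2) 3·(π/2 - x)·tan(x) = 3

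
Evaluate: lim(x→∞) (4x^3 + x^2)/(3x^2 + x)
This is an ∞/∞ indeterminate form.

Apply L'Hôpital's rule: differentiate numerator and denominator separately.
  f(x) = 4·x^3 + x^2   ⇒   f'(x) = 12·x^2 + 2·x
  g(x) = 3·x^2 + x   ⇒   g'(x) = 6·x + 1
  lim(x→∞) f'(x)/g'(x) = lim(x→∞) (12·x^2 + 2·x)/(6·x + 1)
  = ∞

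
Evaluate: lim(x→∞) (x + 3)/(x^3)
This is an ∞/∞ indeterminate form.

Apply L'Hôpital's rule: differentiate numerator and denominator separately.
  f(x) = x + 3   ⇒   f'(x) = 1
  g(x) = x^3   ⇒   g'(x) = 3·x^2
  lim(x→∞) f'(x)/g'(x) = lim(x→∞) (1)/(3·x^2)
  = 0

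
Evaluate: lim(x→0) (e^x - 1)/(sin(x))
This is a 0/0 indeterminate form.

Apply L'Hôpital's rule: differentiate numerator and denominator separately.
  f(x) = e^(x) - 1   ⇒   f'(x) = e^(x)
  g(x) = sin(x)   ⇒   g'(x) = cos(x)
  lim(x→0) f'(x)/g'(x) = lim(x→0) (e^(x))/(cos(x))
  = 1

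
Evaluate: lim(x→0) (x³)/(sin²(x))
This is a 0/0 indeterminate form.

Apply L'Hôpital's rule: differentiate numerator and denominator separately.
  f(x) = x^3   ⇒   f'(x) = 3·x^2
  g(x) = sin(x)^2   ⇒   g'(x) = 2·sin(x)·cos(x)
  lim(x→0) f'(x)/g'(x) = lim(x→0) (3·x^2)/(2·sin(x)·cos(x))
  = 0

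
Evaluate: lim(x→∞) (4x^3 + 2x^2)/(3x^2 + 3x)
This is an ∞/∞ indeterminate form.

Apply L'Hôpital's rule: differentiate numerator and denominator separately.
  f(x) = 4·x^3 + 2·x^2   ⇒   f'(x) = 12·x^2 + 4·x
  g(x) = 3·x^2 + 3·x   ⇒   g'(x) = 6·x + 3
  lim(x→∞) f'(x)/g'(x) = lim(x→∞) (12·x^2 + 4·x)/(6·x + 3)
  = ∞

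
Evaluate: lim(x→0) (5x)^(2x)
This is an exponential indeterminate form.

For exponential indeterminate forms, take the natural log:
  Let L = lim(x→0) (5x)^(2x)
  Then ln(L) = lim(x→0) [exponent × ln(base)]
  Evaluate using L'Hôpital or standard limits, then exponentiate.
  L = 1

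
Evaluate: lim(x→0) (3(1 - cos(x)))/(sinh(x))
This is a 0/0 indeterminate form.

Apply L'Hôpital's rule: differentiate numerator and denominator separately.
  f(x) = 3 - 3·cos(x)   ⇒   f'(x) = 3·sin(x)
  g(x) = sinh(x)   ⇒   g'(x) = cosh(x)
  lim(x→0) f'(x)/g'(x) = lim(x→0) (3·sin(x))/(cosh(x))
  = 0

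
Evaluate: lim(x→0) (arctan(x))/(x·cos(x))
This is a 0/0 indeterminate form.

Apply L'Hôpital's rule: differentiate numerator and denominator separately.
  f(x) = atan(x)   ⇒   f'(x) = 1/(x^2 + 1)
  g(x) = x·cos(x)   ⇒   g'(x) = -x·sin(x) + cos(x)
  lim(x→0) f'(x)/g'(x) = lim(x→0) (1/(x^2 + 1))/(-x·sin(x) + cos(x))
  = 1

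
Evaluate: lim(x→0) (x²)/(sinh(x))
This is a 0/0 indeterminate form.

Apply L'Hôpital's rule: differentiate numerator and denominator separately.
  f(x) = x^2   ⇒   f'(x) = 2·x
  g(x) = sinh(x)   ⇒   g'(x) = cosh(x)
  lim(x→0) f'(x)/g'(x) = lim(x→0) (2·x)/(cosh(x))
  = 0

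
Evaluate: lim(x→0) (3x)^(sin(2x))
This is an exponential indeterminate form.

For exponential indeterminate forms, take the natural log:
  Let L = lim(x→0) (3x)^(sin(2x))
  Then ln(L) = lim(x→0) [exponent × ln(base)]
  Evaluate using L'Hôpital or standard limits, then exponentiate.
  L = 1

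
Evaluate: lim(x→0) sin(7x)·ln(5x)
This is a 0·∞ indeterminate form.

Rewrite 0·∞ as a quotient (0/0 or ∞/∞ form), then apply L'Hôpital's rule:
  lim(x→0) sin(7x)·ln(5x) = 0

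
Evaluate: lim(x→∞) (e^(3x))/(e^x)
This is an ∞/∞ indeterminate form.

Apply L'Hôpital's rule: differentiate numerator and denominator separately.
  f(x) = e^(3·x)   ⇒   f'(x) = 3·e^(3·x)
  g(x) = e^(x)   ⇒   g'(x) = e^(x)
  lim(x→∞) f'(x)/g'(x) = lim(x→∞) (3·e^(3·x))/(e^(x))
  = ∞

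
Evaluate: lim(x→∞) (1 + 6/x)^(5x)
This is an exponential indeterminate form.

For exponential indeterminate forms, take the natural log:
  Let L = lim(x→∞) (1 + 6/x)^(5x)
  Then ln(L) = lim(x→∞) [exponent × ln(base)]
  Evaluate using L'Hôpital or standard limits, then exponentiate.
  L = e^(30)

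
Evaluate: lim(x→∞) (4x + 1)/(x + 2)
This is an ∞/∞ indeterminate form.

Apply L'Hôpital's rule: differentiate numerator and denominator separately.
  f(x) = 4·x + 1   ⇒   f'(x) = 4
  g(x) = x + 2   ⇒   g'(x) = 1
  lim(x→∞) f'(x)/g'(x) = lim(x→∞) (4)/(1)
  = 4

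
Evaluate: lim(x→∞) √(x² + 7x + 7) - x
This is an ∞-∞ indeterminate form.

Combine fractions or rationalize to convert ∞-∞ to 0/0 form:
  lim(x→∞) √(x² + 7x + 7) - x = 7/2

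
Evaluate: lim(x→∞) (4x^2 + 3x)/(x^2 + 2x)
This is an ∞/∞ indeterminate form.

Apply L'Hôpital's rule: differentiate numerator and denominator separately.
  f(x) = 4·x^2 + 3·x   ⇒   f'(x) = 8·x + 3
  g(x) = x^2 + 2·x   ⇒   g'(x) = 2·x + 2
  lim(x→∞) f'(x)/g'(x) = lim(x→∞) (8·x + 3)/(2·x + 2)
  = 4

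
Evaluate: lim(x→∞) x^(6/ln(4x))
This is an exponential indeterminate form.

For exponential indeterminate forms, take the natural log:
  Let L = lim(x→∞) x^(6/ln(4x))
  Then ln(L) = lim(x→∞) [exponent × ln(base)]
  Evaluate using L'Hôpital or standard limits, then exponentiate.
  L = e^(6)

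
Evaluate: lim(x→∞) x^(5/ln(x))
This is an exponential indeterminate form.

For exponential indeterminate forms, take the natural log:
  Let L = lim(x→∞) x^(5/ln(x))
  Then ln(L) = lim(x→∞) [exponent × ln(base)]
  Evaluate using L'Hôpital or standard limits, then exponentiate.
  L = e^(5)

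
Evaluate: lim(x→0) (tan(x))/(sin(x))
This is a 0/0 indeterminate form.

Apply L'Hôpital's rule: differentiate numerator and denominator separately.
  f(x) = tan(x)   ⇒   f'(x) = tan(x)^2 + 1
  g(x) = sin(x)   ⇒   g'(x) = cos(x)
  lim(x→0) f'(x)/g'(x) = lim(x→0) (tan(x)^2 + 1)/(cos(x))
  = 1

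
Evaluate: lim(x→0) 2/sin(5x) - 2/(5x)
This is an ∞-∞ indeterminate form.

Combine fractions or rationalize to convert ∞-∞ to 0/0 form:
  lim(x→0) 2/sin(5x) - 2/(5x) = 0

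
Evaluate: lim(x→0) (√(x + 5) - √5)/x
This is a standard limit.

Factor or rationalize the expression:
  lim(x→0) (√(x + 5) - √5)/x = sqrt(5)/10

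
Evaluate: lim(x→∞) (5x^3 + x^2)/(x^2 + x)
This is an ∞/∞ indeterminate form.

Apply L'Hôpital's rule: differentiate numerator and denominator separately.
  f(x) = 5·x^3 + x^2   ⇒   f'(x) = 15·x^2 + 2·x
  g(x) = x^2 + x   ⇒   g'(x) = 2·x + 1
  lim(x→∞) f'(x)/g'(x) = lim(x→∞) (15·x^2 + 2·x)/(2·x + 1)
  = ∞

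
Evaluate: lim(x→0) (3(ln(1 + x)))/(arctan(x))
This is a 0/0 indeterminate form.

Apply L'Hôpital's rule: differentiate numerator and denominator separately.
  f(x) = 3·ln(x + 1)   ⇒   f'(x) = 3/(x + 1)
  g(x) = atan(x)   ⇒   g'(x) = 1/(x^2 + 1)
  lim(x→0) f'(x)/g'(x) = lim(x→0) (3/(x + 1))/(1/(x^2 + 1))
  = 3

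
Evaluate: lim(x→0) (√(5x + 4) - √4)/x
This is a standard limit.

Factor or rationalize the expression:
  lim(x→0) (√(5x + 4) - √4)/x = 5/4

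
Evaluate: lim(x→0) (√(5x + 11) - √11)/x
This is a standard limit.

Factor or rationalize the expression:
  lim(x→0) (√(5x + 11) - √11)/x = 5·sqrt(11)/22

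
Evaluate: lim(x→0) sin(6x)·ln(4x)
This is a 0·∞ indeterminate form.

Rewrite 0·∞ as a quotient (0/0 or ∞/∞ form), then apply L'Hôpital's rule:
  lim(x→0) sin(6x)·ln(4x) = 0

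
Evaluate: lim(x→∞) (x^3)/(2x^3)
This is an ∞/∞ indeterminate form.

Apply L'Hôpital's rule: differentiate numerator and denominator separately.
  f(x) = x^3   ⇒   f'(x) = 3·x^2
  g(x) = 2·x^3   ⇒   g'(x) = 6·x^2
  lim(x→∞) f'(x)/g'(x) = lim(x→∞) (3·x^2)/(6·x^2)
  = 1/2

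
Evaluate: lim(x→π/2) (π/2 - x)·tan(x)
This is a 0·∞ indeterminate form.

Rewrite 0·∞ as a quotient (0/0 or ∞/∞ form), then apply L'Hôpital's rule:
  lim(x→π/2) (π/2 - x)·tan(x) = 1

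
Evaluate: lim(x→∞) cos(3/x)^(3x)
This is an exponential indeterminate form.

For exponential indeterminate forms, take the natural log:
  Let L = lim(x→∞) cos(3/x)^(3x)
  Then ln(L) = lim(x→∞) [exponent × ln(base)]
  Evaluate using L'Hôpital or standard limits, then exponentiate.
  L = 1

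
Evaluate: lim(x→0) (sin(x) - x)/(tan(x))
This is a 0/0 indeterminate form.

Apply L'Hôpital's rule: differentiate numerator and denominator separately.
  f(x) = -x + sin(x)   ⇒   f'(x) = cos(x) - 1
  g(x) = tan(x)   ⇒   g'(x) = tan(x)^2 + 1
  lim(x→0) f'(x)/g'(x) = lim(x→0) (cos(x) - 1)/(tan(x)^2 + 1)
  = 0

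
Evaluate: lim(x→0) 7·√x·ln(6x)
This is a 0·∞ indeterminate form.

Rewrite 0·∞ as a quotient (0/0 or ∞/∞ form), then apply L'Hôpital's rule:
  lim(x→0) 7·√x·ln(6x) = 0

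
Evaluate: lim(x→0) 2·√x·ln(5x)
This is a 0·∞ indeterminate form.

Rewrite 0·∞ as a quotient (0/0 or ∞/∞ form), then apply L'Hôpital's rule:
  lim(x→0) 2·√x·ln(5x) = 0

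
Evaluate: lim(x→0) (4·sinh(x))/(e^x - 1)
This is a 0/0 indeterminate form.

Apply L'Hôpital's rule: differentiate numerator and denominator separately.
  f(x) = 4·sinh(x)   ⇒   f'(x) = 4·cosh(x)
  g(x) = e^(x) - 1   ⇒   g'(x) = e^(x)
  lim(x→0) f'(x)/g'(x) = lim(x→0) (4·cosh(x))/(e^(x))
  = 4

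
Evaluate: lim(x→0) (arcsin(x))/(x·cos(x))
This is a 0/0 indeterminate form.

Apply L'Hôpital's rule: differentiate numerator and denominator separately.
  f(x) = asin(x)   ⇒   f'(x) = 1/sqrt(1 - x^2)
  g(x) = x·cos(x)   ⇒   g'(x) = -x·sin(x) + cos(x)
  lim(x→0) f'(x)/g'(x) = lim(x→0) (1/sqrt(1 - x^2))/(-x·sin(x) + cos(x))
  = 1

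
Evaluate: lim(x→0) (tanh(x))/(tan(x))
This is a 0/0 indeterminate form.

Apply L'Hôpital's rule: differentiate numerator and denominator separately.
  f(x) = tanh(x)   ⇒   f'(x) = 1 - tanh(x)^2
  g(x) = tan(x)   ⇒   g'(x) = tan(x)^2 + 1
  lim(x→0) f'(x)/g'(x) = lim(x→0) (1 - tanh(x)^2)/(tan(x)^2 + 1)
  = 1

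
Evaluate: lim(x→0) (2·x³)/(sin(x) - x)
This is a 0/0 indeterminate form.

Apply L'Hôpital's rule: differentiate numerator and denominator separately.
  f(x) = 2·x^3   ⇒   f'(x) = 6·x^2
  g(x) = -x + sin(x)   ⇒   g'(x) = cos(x) - 1
  lim(x→0) f'(x)/g'(x) = lim(x→0) (6·x^2)/(cos(x) - 1)
  = -12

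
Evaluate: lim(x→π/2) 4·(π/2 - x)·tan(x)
This is a 0·∞ indeterminate form.

Rewrite 0·∞ as a quotient (0/0 or ∞/∞ form), then apply L'Hôpital's rule:
  lim(x→π/2) 4·(π/2 - x)·tan(x) = 4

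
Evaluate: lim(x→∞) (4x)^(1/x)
This is an exponential indeterminate form.

For exponential indeterminate forms, take the natural log:
  Let L = lim(x→∞) (4x)^(1/x)
  Then ln(L) = lim(x→∞) [exponent × ln(base)]
  Evaluate using L'Hôpital or standard limits, then exponentiate.
  L = 1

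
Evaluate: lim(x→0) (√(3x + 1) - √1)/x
This is a standard limit.

Factor or rationalize the expression:
  lim(x→0) (√(3x + 1) - √1)/x = 3/2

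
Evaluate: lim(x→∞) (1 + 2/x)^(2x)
This is an exponential indeterminate form.

For exponential indeterminate forms, take the natural log:
  Let L = lim(x→∞) (1 + 2/x)^(2x)
  Then ln(L) = lim(x→∞) [exponent × ln(base)]
  Evaluate using L'Hôpital or standard limits, then exponentiate.
  L = e^(4)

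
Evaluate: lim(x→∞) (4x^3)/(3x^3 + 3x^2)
This is an ∞/∞ indeterminate form.

Apply L'Hôpital's rule: differentiate numerator and denominator separately.
  f(x) = 4·x^3   ⇒   f'(x) = 12·x^2
  g(x) = 3·x^3 + 3·x^2   ⇒   g'(x) = 9·x^2 + 6·x
  lim(x→∞) f'(x)/g'(x) = lim(x→∞) (12·x^2)/(9·x^2 + 6·x)
  = 4/3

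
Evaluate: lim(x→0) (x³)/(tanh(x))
This is a 0/0 indeterminate form.

Apply L'Hôpital's rule: differentiate numerator and denominator separately.
  f(x) = x^3   ⇒   f'(x) = 3·x^2
  g(x) = tanh(x)   ⇒   g'(x) = 1 - tanh(x)^2
  lim(x→0) f'(x)/g'(x) = lim(x→0) (3·x^2)/(1 - tanh(x)^2)
  = 0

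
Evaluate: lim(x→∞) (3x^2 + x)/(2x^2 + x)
This is an ∞/∞ indeterminate form.

Apply L'Hôpital's rule: differentiate numerator and denominator separately.
  f(x) = 3·x^2 + x   ⇒   f'(x) = 6·x + 1
  g(x) = 2·x^2 + x   ⇒   g'(x) = 4·x + 1
  lim(x→∞) f'(x)/g'(x) = lim(x→∞) (6·x + 1)/(4·x + 1)
  = 3/2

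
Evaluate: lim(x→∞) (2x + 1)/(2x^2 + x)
This is an ∞/∞ indeterminate form.

Apply L'Hôpital's rule: differentiate numerator and denominator separately.
  f(x) = 2·x + 1   ⇒   f'(x) = 2
  g(x) = 2·x^2 + x   ⇒   g'(x) = 4·x + 1
  lim(x→∞) f'(x)/g'(x) = lim(x→∞) (2)/(4·x + 1)
  = 0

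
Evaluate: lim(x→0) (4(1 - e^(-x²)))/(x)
This is a 0/0 indeterminate form.

Apply L'Hôpital's rule: differentiate numerator and denominator separately.
  f(x) = 4 - 4·e^(-x^2)   ⇒   f'(x) = 8·x·e^(-x^2)
  g(x) = x   ⇒   g'(x) = 1
  lim(x→0) f'(x)/g'(x) = lim(x→0) (8·x·e^(-x^2))/(1)
  = 0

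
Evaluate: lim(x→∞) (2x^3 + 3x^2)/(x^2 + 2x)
This is an ∞/∞ indeterminate form.

Apply L'Hôpital's rule: differentiate numerator and denominator separately.
  f(x) = 2·x^3 + 3·x^2   ⇒   f'(x) = 6·x^2 + 6·x
  g(x) = x^2 + 2·x   ⇒   g'(x) = 2·x + 2
  lim(x→∞) f'(x)/g'(x) = lim(x→∞) (6·x^2 + 6·x)/(2·x + 2)
  = ∞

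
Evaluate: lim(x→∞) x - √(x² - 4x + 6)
This is an ∞-∞ indeterminate form.

Combine fractions or rationalize to convert ∞-∞ to 0/0 form:
  lim(x→∞) x - √(x² - 4x + 6) = 2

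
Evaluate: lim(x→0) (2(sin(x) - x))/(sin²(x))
This is a 0/0 indeterminate form.

Apply L'Hôpital's rule: differentiate numerator and denominator separately.
  f(x) = -2·x + 2·sin(x)   ⇒   f'(x) = 2·cos(x) - 2
  g(x) = sin(x)^2   ⇒   g'(x) = 2·sin(x)·cos(x)
  lim(x→0) f'(x)/g'(x) = lim(x→0) (2·cos(x) - 2)/(2·sin(x)·cos(x))
  = 0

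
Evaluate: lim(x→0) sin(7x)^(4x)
This is an exponential indeterminate form.

For exponential indeterminate forms, take the natural log:
  Let L = lim(x→0) sin(7x)^(4x)
  Then ln(L) = lim(x→0) [exponent × ln(base)]
  Evaluate using L'Hôpital or standard limits, then exponentiate.
  L = 1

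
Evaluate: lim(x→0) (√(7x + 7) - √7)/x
This is a standard limit.

Factor or rationalize the expression:
  lim(x→0) (√(7x + 7) - √7)/x = sqrt(7)/2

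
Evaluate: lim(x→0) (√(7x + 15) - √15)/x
This is a standard limit.

Factor or rationalize the expression:
  lim(x→0) (√(7x + 15) - √15)/x = 7·sqrt(15)/30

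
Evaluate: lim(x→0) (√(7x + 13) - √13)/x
This is a standard limit.

Factor or rationalize the expression:
  lim(x→0) (√(7x + 13) - √13)/x = 7·sqrt(13)/26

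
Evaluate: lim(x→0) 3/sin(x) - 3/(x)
This is an ∞-∞ indeterminate form.

Combine fractions or rationalize to convert ∞-∞ to 0/0 form:
  lim(x→0) 3/sin(x) - 3/(x) = 0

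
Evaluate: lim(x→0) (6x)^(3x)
This is an exponential indeterminate form.

For exponential indeterminate forms, take the natural log:
  Let L = lim(x→0) (6x)^(3x)
  Then ln(L) = lim(x→0) [exponent × ln(base)]
  Evaluate using L'Hôpital or standard limits, then exponentiate.
  L = 1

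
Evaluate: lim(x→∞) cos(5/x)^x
This is an exponential indeterminate form.

For exponential indeterminate forms, take the natural log:
  Let L = lim(x→∞) cos(5/x)^x
  Then ln(L) = lim(x→∞) [exponent × ln(base)]
  Evaluate using L'Hôpital or standard limits, then exponentiate.
  L = 1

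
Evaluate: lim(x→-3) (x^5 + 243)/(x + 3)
This is a standard limit.

Factor or rationalize the expression:
  lim(x→-3) (x^5 + 243)/(x + 3) = 405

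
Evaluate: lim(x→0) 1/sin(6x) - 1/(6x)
This is an ∞-∞ indeterminate form.

Combine fractions or rationalize to convert ∞-∞ to 0/0 form:
  lim(x→0) 1/sin(6x) - 1/(6x) = 0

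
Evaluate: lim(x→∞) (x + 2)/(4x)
This is an ∞/∞ indeterminate form.

Apply L'Hôpital's rule: differentiate numerator and denominator separately.
  f(x) = x + 2   ⇒   f'(x) = 1
  g(x) = 4·x   ⇒   g'(x) = 4
  lim(x→∞) f'(x)/g'(x) = lim(x→∞) (1)/(4)
  = 1/4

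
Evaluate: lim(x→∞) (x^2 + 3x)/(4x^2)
This is an ∞/∞ indeterminate form.

Apply L'Hôpital's rule: differentiate numerator and denominator separately.
  f(x) = x^2 + 3·x   ⇒   f'(x) = 2·x + 3
  g(x) = 4·x^2   ⇒   g'(x) = 8·x
  lim(x→∞) f'(x)/g'(x) = lim(x→∞) (2·x + 3)/(8·x)
  = 1/4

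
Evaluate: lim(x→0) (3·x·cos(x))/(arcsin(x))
This is a 0/0 indeterminate form.

Apply L'Hôpital's rule: differentiate numerator and denominator separately.
  f(x) = 3·x·cos(x)   ⇒   f'(x) = -3·x·sin(x) + 3·cos(x)
  g(x) = asin(x)   ⇒   g'(x) = 1/sqrt(1 - x^2)
  lim(x→0) f'(x)/g'(x) = lim(x→0) (-3·x·sin(x) + 3·cos(x))/(1/sqrt(1 - x^2))
  = 3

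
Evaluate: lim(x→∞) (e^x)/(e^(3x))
This is an ∞/∞ indeterminate form.

Apply L'Hôpital's rule: differentiate numerator and denominator separately.
  f(x) = e^(x)   ⇒   f'(x) = e^(x)
  g(x) = e^(3·x)   ⇒   g'(x) = 3·e^(3·x)
  lim(x→∞) f'(x)/g'(x) = lim(x→∞) (e^(x))/(3·e^(3·x))
  = 0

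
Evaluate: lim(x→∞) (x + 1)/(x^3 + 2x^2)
This is an ∞/∞ indeterminate form.

Apply L'Hôpital's rule: differentiate numerator and denominator separately.
  f(x) = x + 1   ⇒   f'(x) = 1
  g(x) = x^3 + 2·x^2   ⇒   g'(x) = 3·x^2 + 4·x
  lim(x→∞) f'(x)/g'(x) = lim(x→∞) (1)/(3·x^2 + 4·x)
  = 0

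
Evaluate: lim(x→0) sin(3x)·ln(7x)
This is a 0·∞ indeterminate form.

Rewrite 0·∞ as a quotient (0/0 or ∞/∞ form), then apply L'Hôpital's rule:
  lim(x→0) sin(3x)·ln(7x) = 0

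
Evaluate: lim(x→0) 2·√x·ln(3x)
This is a 0·∞ indeterminate form.

Rewrite 0·∞ as a quotient (0/0 or ∞/∞ form), then apply L'Hôpital's rule:
  lim(x→0) 2·√x·ln(3x) = 0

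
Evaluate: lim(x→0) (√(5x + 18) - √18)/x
This is a standard limit.

Factor or rationalize the expression:
  lim(x→0) (√(5x + 18) - √18)/x = 5·sqrt(2)/12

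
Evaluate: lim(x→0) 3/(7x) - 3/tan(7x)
This is an ∞-∞ indeterminate form.

Combine fractions or rationalize to convert ∞-∞ to 0/0 form:
  lim(x→0) 3/(7x) - 3/tan(7x) = 0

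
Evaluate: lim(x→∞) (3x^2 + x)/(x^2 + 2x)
This is an ∞/∞ indeterminate form.

Apply L'Hôpital's rule: differentiate numerator and denominator separately.
  f(x) = 3·x^2 + x   ⇒   f'(x) = 6·x + 1
  g(x) = x^2 + 2·x   ⇒   g'(x) = 2·x + 2
  lim(x→∞) f'(x)/g'(x) = lim(x→∞) (6·x + 1)/(2·x + 2)
  = 3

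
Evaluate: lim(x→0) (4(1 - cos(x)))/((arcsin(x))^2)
This is a 0/0 indeterminate form.

Apply L'Hôpital's rule: differentiate numerator and denominator separately.
  f(x) = 4 - 4·cos(x)   ⇒   f'(x) = 4·sin(x)
  g(x) = asin(x)^2   ⇒   g'(x) = 2·asin(x)/sqrt(1 - x^2)
  lim(x→0) f'(x)/g'(x) = lim(x→0) (4·sin(x))/(2·asin(x)/sqrt(1 - x^2))
  = 2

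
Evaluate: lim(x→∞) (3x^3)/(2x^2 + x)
This is an ∞/∞ indeterminate form.

Apply L'Hôpital's rule: differentiate numerator and denominator separately.
  f(x) = 3·x^3   ⇒   f'(x) = 9·x^2
  g(x) = 2·x^2 + x   ⇒   g'(x) = 4·x + 1
  lim(x→∞) f'(x)/g'(x) = lim(x→∞) (9·x^2)/(4·x + 1)
  = ∞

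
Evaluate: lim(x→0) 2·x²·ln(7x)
This is a 0·∞ indeterminate form.

Rewrite 0·∞ as a quotient (0/0 or ∞/∞ form), then apply L'Hôpital's rule:
  lim(x→0) 2·x²·ln(7x) = 0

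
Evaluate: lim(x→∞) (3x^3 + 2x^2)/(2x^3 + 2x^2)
This is an ∞/∞ indeterminate form.

Apply L'Hôpital's rule: differentiate numerator and denominator separately.
  f(x) = 3·x^3 + 2·x^2   ⇒   f'(x) = 9·x^2 + 4·x
  g(x) = 2·x^3 + 2·x^2   ⇒   g'(x) = 6·x^2 + 4·x
  lim(x→∞) f'(x)/g'(x) = lim(x→∞) (9·x^2 + 4·x)/(6·x^2 + 4·x)
  = 3/2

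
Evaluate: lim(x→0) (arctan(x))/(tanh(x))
This is a 0/0 indeterminate form.

Apply L'Hôpital's rule: differentiate numerator and denominator separately.
  f(x) = atan(x)   ⇒   f'(x) = 1/(x^2 + 1)
  g(x) = tanh(x)   ⇒   g'(x) = 1 - tanh(x)^2
  lim(x→0) f'(x)/g'(x) = lim(x→0) (1/(x^2 + 1))/(1 - tanh(x)^2)
  = 1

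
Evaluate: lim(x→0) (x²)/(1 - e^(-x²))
This is a 0/0 indeterminate form.

Apply L'Hôpital's rule: differentiate numerator and denominator separately.
  f(x) = x^2   ⇒   f'(x) = 2·x
  g(x) = 1 - e^(-x^2)   ⇒   g'(x) = 2·x·e^(-x^2)
  lim(x→0) f'(x)/g'(x) = lim(x→0) (2·x)/(2·x·e^(-x^2))
  = 1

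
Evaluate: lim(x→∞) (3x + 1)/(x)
This is an ∞/∞ indeterminate form.

Apply L'Hôpital's rule: differentiate numerator and denominator separately.
  f(x) = 3·x + 1   ⇒   f'(x) = 3
  g(x) = x   ⇒   g'(x) = 1
  lim(x→∞) f'(x)/g'(x) = lim(x→∞) (3)/(1)
  = 3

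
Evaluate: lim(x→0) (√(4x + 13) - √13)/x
This is a standard limit.

Factor or rationalize the expression:
  lim(x→0) (√(4x + 13) - √13)/x = 2·sqrt(13)/13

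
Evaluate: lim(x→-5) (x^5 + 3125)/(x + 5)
This is a standard limit.

Factor or rationalize the expression:
  lim(x→-5) (x^5 + 3125)/(x + 5) = 3125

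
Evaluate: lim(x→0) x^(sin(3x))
This is an exponential indeterminate form.

For exponential indeterminate forms, take the natural log:
  Let L = lim(x→0) x^(sin(3x))
  Then ln(L) = lim(x→0) [exponent × ln(base)]
  Evaluate using L'Hôpital or standard limits, then exponentiate.
  L = 1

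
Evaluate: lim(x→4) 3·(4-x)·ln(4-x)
This is a 0·∞ indeterminate form.

Rewrite 0·∞ as a quotient (0/0 or ∞/∞ form), then apply L'Hôpital's rule:
  lim(x→4) 3·(4-x)·ln(4-x) = 0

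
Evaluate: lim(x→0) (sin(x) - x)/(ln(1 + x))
This is a 0/0 indeterminate form.

Apply L'Hôpital's rule: differentiate numerator and denominator separately.
  f(x) = -x + sin(x)   ⇒   f'(x) = cos(x) - 1
  g(x) = ln(x + 1)   ⇒   g'(x) = 1/(x + 1)
  lim(x→0) f'(x)/g'(x) = lim(x→0) (cos(x) - 1)/(1/(x + 1))
  = 0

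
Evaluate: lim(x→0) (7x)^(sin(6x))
This is an exponential indeterminate form.

For exponential indeterminate forms, take the natural log:
  Let L = lim(x→0) (7x)^(sin(6x))
  Then ln(L) = lim(x→0) [exponent × ln(base)]
  Evaluate using L'Hôpital or standard limits, then exponentiate.
  L = 1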